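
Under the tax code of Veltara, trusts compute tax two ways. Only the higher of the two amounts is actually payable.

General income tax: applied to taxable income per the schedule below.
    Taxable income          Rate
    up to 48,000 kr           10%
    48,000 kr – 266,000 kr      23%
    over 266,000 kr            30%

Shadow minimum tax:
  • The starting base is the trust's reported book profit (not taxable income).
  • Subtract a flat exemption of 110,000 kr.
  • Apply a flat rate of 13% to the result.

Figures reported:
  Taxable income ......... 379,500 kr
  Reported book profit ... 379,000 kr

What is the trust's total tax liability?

Shadow minimum tax:
  Base (reported book profit): 379,000 kr
  Less exemption 110,000 kr → base 269,000 kr
  269,000 kr × 13% = 34,970 kr

General income tax:
  48,000 kr × 10% = 4,800 kr
  218,000 kr × 23% = 50,140 kr
  113,500 kr × 30% = 34,050 kr
  → 88,990 kr

88,990 kr > 34,970 kr, so the general income tax governs.

88,990 kr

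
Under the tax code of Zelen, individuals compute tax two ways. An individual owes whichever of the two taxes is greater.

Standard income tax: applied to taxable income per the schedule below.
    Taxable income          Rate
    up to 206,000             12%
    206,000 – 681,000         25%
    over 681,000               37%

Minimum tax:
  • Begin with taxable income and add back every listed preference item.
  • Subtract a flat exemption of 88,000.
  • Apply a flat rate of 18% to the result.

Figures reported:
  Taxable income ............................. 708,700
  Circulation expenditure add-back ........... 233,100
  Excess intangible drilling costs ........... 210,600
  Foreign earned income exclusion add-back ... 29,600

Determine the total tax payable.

Standard income tax:
  206,000 × 12% = 24,720
  475,000 × 25% = 118,750
  27,700 × 37% = 10,249
  → 153,719

Minimum tax:
  Adjusted income: 708,700 + 233,100 + 210,600 + 29,600 = 1,182,000
  Less exemption 88,000 → base 1,094,000
  1,094,000 × 18% = 196,920

196,920 > 153,719, so the minimum tax is the binding amount.

196,920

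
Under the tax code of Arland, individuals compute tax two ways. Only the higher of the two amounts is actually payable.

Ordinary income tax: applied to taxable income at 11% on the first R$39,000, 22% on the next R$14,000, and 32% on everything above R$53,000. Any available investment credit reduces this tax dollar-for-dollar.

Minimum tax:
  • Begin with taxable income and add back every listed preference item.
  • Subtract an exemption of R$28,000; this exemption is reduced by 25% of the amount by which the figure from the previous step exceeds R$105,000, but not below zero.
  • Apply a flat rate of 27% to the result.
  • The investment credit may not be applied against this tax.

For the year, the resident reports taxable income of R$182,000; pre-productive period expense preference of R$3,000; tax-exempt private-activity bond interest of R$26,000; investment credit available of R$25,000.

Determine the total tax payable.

Minimum tax:
  Adjusted income: R$182,000 + R$3,000 + R$26,000 = R$211,000
  Exemption: R$28,000 − 25% × (R$211,000 − R$105,000) = R$28,000 − R$26,500 = R$1,500
  Base: R$211,000 − R$1,500 = R$209,500
  R$209,500 × 27% = R$56,565

Ordinary income tax:
  R$39,000 × 11% = R$4,290
  R$14,000 × 22% = R$3,080
  R$129,000 × 32% = R$41,280
  → R$48,650
  Less investment credit R$25,000 → R$23,650

R$56,565 > R$23,650, so the minimum tax is the binding amount.

R$56,565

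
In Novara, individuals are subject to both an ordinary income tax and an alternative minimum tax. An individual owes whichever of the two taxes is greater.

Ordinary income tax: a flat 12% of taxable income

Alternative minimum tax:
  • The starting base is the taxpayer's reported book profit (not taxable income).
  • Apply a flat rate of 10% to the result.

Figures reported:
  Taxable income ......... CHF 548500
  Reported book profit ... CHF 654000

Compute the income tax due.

Alternative minimum tax:
  Base (reported book profit): CHF 654000
  CHF 654000 × 10% = CHF 65400

Ordinary income tax:
  CHF 548500 × 12% = CHF 65820

CHF 65820 > CHF 65400, so the ordinary income tax governs.

CHF 65820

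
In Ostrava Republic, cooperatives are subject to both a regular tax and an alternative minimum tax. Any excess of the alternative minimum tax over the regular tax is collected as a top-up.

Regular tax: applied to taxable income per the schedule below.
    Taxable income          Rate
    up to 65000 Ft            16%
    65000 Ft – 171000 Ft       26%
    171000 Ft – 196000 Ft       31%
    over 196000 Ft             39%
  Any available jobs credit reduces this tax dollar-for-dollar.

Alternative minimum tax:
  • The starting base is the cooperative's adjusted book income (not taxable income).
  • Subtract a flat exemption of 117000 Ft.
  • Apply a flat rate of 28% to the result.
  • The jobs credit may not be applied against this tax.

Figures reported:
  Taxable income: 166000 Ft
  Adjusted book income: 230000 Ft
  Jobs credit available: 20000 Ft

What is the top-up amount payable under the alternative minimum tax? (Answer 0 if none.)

14980 Ft

Regular tax:
  65000 Ft × 16% = 10400 Ft
  101000 Ft × 26% = 26260 Ft
  → 36660 Ft
  Less jobs credit 20000 Ft → 16660 Ft

Alternative minimum tax:
  Base (adjusted book income): 230000 Ft
  Less exemption 117000 Ft → base 113000 Ft
  113000 Ft × 28% = 31640 Ft

Excess of alternative minimum tax over regular tax: 31640 Ft − 16660 Ft = 14980 Ft.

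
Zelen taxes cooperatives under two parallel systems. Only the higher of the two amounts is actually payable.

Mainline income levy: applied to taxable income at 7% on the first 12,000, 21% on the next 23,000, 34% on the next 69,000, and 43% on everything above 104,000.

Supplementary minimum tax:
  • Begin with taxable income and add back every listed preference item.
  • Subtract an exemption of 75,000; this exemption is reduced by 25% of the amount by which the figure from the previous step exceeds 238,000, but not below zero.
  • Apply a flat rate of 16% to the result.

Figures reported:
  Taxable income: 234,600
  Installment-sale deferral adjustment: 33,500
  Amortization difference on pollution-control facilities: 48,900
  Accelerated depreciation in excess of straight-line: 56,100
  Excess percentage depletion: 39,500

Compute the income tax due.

Supplementary minimum tax:
  Adjusted income: 234,600 + 33,500 + 48,900 + 56,100 + 39,500 = 412,600
  Exemption: 75,000 − 25% × (412,600 − 238,000) = 75,000 − 43,650 = 31,350
  Base: 412,600 − 31,350 = 381,250
  381,250 × 16% = 61,000

Mainline income levy:
  12,000 × 7% = 840
  23,000 × 21% = 4,830
  69,000 × 34% = 23,460
  130,600 × 43% = 56,158
  → 85,288

85,288 > 61,000, so the mainline income levy governs.

85,288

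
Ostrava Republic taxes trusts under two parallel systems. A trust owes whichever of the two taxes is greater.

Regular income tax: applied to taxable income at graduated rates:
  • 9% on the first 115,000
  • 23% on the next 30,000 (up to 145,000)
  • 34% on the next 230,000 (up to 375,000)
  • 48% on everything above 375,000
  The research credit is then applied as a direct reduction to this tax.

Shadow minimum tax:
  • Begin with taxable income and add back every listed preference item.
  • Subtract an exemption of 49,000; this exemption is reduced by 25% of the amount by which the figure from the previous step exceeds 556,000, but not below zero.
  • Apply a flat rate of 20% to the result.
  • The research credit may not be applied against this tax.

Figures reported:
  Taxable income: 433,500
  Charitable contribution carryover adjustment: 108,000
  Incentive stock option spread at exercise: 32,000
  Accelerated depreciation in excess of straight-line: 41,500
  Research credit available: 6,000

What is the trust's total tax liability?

117,530

Regular income tax:
  115,000 × 9% = 10,350
  30,000 × 23% = 6,900
  230,000 × 34% = 78,200
  58,500 × 48% = 28,080
  → 123,530
  Less research credit 6,000 → 117,530

Shadow minimum tax:
  Adjusted income: 433,500 + 108,000 + 32,000 + 41,500 = 615,000
  Exemption: 49,000 − 25% × (615,000 − 556,000) = 49,000 − 14,750 = 34,250
  Base: 615,000 − 34,250 = 580,750
  580,750 × 20% = 116,150

117,530 > 116,150, so the regular income tax governs.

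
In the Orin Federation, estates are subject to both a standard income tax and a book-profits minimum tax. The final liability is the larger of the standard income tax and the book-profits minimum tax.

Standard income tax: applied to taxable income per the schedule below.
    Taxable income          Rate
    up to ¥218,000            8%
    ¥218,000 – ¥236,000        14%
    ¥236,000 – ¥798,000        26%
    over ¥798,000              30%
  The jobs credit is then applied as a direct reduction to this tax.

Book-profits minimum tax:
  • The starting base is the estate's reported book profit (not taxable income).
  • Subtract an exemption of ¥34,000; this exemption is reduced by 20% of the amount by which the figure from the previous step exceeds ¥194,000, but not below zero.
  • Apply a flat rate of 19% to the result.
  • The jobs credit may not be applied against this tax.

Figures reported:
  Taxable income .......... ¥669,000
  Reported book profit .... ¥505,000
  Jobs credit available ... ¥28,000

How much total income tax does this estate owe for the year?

Standard income tax:
  ¥218,000 × 8% = ¥17,440
  ¥18,000 × 14% = ¥2,520
  ¥433,000 × 26% = ¥112,580
  → ¥132,540
  Less jobs credit ¥28,000 → ¥104,540

Book-profits minimum tax:
  Base (reported book profit): ¥505,000
  Exemption: 20% × (¥505,000 − ¥194,000) = ¥62,200 ≥ ¥34,000, so the exemption is fully phased out
  Base: ¥505,000 − ¥0 = ¥505,000
  ¥505,000 × 19% = ¥95,950

¥104,540 > ¥95,950, so the standard income tax governs.

¥104,540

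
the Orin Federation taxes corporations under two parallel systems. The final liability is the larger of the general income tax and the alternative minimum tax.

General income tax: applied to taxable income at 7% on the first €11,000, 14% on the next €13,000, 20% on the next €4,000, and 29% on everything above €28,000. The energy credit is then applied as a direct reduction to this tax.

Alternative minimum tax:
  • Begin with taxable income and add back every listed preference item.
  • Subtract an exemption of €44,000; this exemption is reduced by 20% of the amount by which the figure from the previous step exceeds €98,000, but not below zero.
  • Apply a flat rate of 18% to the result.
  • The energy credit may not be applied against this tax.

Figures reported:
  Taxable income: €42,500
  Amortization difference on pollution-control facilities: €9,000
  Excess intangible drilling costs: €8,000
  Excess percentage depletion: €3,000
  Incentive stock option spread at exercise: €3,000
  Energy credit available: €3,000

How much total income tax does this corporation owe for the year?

Alternative minimum tax:
  Adjusted income: €42,500 + €9,000 + €8,000 + €3,000 + €3,000 = €65,500
  Exemption: €65,500 ≤ €98,000, so full €44,000 applies
  Base: €65,500 − €44,000 = €21,500
  €21,500 × 18% = €3,870

General income tax:
  €11,000 × 7% = €770
  €13,000 × 14% = €1,820
  €4,000 × 20% = €800
  €14,500 × 29% = €4,205
  → €7,595
  Less energy credit €3,000 → €4,595

€4,595 > €3,870, so the general income tax governs.

€4,595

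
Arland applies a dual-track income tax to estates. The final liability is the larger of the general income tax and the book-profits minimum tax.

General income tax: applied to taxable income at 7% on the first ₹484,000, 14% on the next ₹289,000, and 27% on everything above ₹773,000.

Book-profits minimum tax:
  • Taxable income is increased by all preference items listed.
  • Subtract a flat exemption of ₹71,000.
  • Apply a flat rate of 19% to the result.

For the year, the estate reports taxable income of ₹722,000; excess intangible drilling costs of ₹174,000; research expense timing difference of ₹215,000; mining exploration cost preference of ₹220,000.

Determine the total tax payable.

Book-profits minimum tax:
  Adjusted income: ₹722,000 + ₹174,000 + ₹215,000 + ₹220,000 = ₹1,331,000
  Less exemption ₹71,000 → base ₹1,260,000
  ₹1,260,000 × 19% = ₹239,400

General income tax:
  ₹484,000 × 7% = ₹33,880
  ₹238,000 × 14% = ₹33,320
  → ₹67,200

₹239,400 > ₹67,200, so the book-profits minimum tax is the binding amount.

₹239,400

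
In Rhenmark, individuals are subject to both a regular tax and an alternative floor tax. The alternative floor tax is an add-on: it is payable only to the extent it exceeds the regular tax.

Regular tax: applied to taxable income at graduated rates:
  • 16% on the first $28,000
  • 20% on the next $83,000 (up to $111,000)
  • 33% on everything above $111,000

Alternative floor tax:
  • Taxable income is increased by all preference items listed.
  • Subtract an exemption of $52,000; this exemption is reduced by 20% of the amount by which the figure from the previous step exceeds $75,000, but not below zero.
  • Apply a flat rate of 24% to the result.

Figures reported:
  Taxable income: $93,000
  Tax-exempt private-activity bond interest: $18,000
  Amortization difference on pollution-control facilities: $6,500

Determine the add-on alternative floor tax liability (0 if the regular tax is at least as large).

$280

Alternative floor tax:
  Adjusted income: $93,000 + $18,000 + $6,500 = $117,500
  Exemption: $52,000 − 20% × ($117,500 − $75,000) = $52,000 − $8,500 = $43,500
  Base: $117,500 − $43,500 = $74,000
  $74,000 × 24% = $17,760

Regular tax:
  $28,000 × 16% = $4,480
  $65,000 × 20% = $13,000
  → $17,480

Excess of alternative floor tax over regular tax: $17,760 − $17,480 = $280.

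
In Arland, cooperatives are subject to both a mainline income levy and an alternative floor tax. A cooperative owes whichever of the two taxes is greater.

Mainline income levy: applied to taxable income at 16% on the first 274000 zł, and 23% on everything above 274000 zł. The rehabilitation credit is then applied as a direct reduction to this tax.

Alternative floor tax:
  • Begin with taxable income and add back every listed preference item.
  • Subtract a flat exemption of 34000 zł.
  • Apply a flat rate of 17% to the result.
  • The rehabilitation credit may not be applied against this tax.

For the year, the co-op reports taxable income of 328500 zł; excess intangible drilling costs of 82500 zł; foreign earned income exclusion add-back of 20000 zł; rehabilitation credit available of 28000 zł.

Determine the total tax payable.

Mainline income levy:
  274000 zł × 16% = 43840 zł
  54500 zł × 23% = 12535 zł
  → 56375 zł
  Less rehabilitation credit 28000 zł → 28375 zł

Alternative floor tax:
  Adjusted income: 328500 zł + 82500 zł + 20000 zł = 431000 zł
  Less exemption 34000 zł → base 397000 zł
  397000 zł × 17% = 67490 zł

67490 zł > 28375 zł, so the alternative floor tax is the binding amount.

67490 zł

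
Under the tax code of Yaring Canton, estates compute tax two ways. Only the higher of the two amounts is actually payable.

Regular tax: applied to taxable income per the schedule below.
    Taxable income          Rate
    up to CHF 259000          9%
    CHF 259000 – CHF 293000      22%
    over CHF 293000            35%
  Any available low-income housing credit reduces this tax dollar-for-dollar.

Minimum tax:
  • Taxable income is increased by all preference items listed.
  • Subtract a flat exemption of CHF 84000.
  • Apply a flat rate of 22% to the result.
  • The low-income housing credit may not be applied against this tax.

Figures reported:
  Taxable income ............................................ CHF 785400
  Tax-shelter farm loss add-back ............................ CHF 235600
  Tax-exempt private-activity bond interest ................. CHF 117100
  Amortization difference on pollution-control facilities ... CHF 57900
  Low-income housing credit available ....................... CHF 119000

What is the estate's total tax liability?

CHF 244640

Regular tax:
  CHF 259000 × 9% = CHF 23310
  CHF 34000 × 22% = CHF 7480
  CHF 492400 × 35% = CHF 172340
  → CHF 203130
  Less low-income housing credit CHF 119000 → CHF 84130

Minimum tax:
  Adjusted income: CHF 785400 + CHF 235600 + CHF 117100 + CHF 57900 = CHF 1196000
  Less exemption CHF 84000 → base CHF 1112000
  CHF 1112000 × 22% = CHF 244640

CHF 244640 > CHF 84130, so the minimum tax is the binding amount.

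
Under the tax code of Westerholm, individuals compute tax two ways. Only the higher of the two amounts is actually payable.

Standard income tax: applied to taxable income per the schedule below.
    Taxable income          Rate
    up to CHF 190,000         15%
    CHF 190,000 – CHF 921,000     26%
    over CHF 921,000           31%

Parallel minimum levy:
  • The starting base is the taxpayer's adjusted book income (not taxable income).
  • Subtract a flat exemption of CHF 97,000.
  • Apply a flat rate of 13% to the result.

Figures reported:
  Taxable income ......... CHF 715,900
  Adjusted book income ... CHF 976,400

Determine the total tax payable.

Standard income tax:
  CHF 190,000 × 15% = CHF 28,500
  CHF 525,900 × 26% = CHF 136,734
  → CHF 165,234

Parallel minimum levy:
  Base (adjusted book income): CHF 976,400
  Less exemption CHF 97,000 → base CHF 879,400
  CHF 879,400 × 13% = CHF 114,322

CHF 165,234 > CHF 114,322, so the standard income tax governs.

CHF 165,234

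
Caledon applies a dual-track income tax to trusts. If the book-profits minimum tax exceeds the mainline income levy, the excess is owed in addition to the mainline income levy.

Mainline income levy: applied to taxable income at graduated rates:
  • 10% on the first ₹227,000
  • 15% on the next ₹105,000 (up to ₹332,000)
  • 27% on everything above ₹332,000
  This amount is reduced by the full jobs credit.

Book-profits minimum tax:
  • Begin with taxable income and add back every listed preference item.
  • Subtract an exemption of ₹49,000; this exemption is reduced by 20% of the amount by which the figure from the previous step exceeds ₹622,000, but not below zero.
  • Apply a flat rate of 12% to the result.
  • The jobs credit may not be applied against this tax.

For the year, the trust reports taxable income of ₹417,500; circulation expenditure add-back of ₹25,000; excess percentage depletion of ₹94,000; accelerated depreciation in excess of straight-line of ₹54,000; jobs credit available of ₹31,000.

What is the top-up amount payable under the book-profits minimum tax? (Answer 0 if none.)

₹34,445

Mainline income levy:
  ₹227,000 × 10% = ₹22,700
  ₹105,000 × 15% = ₹15,750
  ₹85,500 × 27% = ₹23,085
  → ₹61,535
  Less jobs credit ₹31,000 → ₹30,535

Book-profits minimum tax:
  Adjusted income: ₹417,500 + ₹25,000 + ₹94,000 + ₹54,000 = ₹590,500
  Exemption: ₹590,500 ≤ ₹622,000, so full ₹49,000 applies
  Base: ₹590,500 − ₹49,000 = ₹541,500
  ₹541,500 × 12% = ₹64,980

Excess of book-profits minimum tax over mainline income levy: ₹64,980 − ₹30,535 = ₹34,445.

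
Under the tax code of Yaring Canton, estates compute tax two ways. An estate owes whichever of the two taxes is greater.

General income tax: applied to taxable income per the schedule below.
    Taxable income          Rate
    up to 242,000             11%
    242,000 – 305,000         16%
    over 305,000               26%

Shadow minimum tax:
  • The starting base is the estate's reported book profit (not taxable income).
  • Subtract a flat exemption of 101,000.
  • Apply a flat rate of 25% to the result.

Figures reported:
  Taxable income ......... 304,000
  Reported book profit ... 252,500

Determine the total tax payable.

37,875

General income tax:
  242,000 × 11% = 26,620
  62,000 × 16% = 9,920
  → 36,540

Shadow minimum tax:
  Base (reported book profit): 252,500
  Less exemption 101,000 → base 151,500
  151,500 × 25% = 37,875

37,875 > 36,540, so the shadow minimum tax is the binding amount.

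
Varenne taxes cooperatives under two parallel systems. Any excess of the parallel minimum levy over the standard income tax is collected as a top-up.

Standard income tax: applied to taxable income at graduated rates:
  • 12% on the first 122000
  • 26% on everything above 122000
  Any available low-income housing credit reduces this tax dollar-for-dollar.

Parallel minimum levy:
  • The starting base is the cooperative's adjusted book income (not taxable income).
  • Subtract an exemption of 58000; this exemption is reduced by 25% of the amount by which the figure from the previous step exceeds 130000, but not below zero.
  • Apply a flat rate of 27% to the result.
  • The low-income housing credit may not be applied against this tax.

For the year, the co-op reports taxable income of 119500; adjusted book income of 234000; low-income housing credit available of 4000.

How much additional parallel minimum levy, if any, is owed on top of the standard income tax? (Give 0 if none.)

44200

Parallel minimum levy:
  Base (adjusted book income): 234000
  Exemption: 58000 − 25% × (234000 − 130000) = 58000 − 26000 = 32000
  Base: 234000 − 32000 = 202000
  202000 × 27% = 54540

Standard income tax:
  119500 × 12% = 14340
  Less low-income housing credit 4000 → 10340

Excess of parallel minimum levy over standard income tax: 54540 − 10340 = 44200.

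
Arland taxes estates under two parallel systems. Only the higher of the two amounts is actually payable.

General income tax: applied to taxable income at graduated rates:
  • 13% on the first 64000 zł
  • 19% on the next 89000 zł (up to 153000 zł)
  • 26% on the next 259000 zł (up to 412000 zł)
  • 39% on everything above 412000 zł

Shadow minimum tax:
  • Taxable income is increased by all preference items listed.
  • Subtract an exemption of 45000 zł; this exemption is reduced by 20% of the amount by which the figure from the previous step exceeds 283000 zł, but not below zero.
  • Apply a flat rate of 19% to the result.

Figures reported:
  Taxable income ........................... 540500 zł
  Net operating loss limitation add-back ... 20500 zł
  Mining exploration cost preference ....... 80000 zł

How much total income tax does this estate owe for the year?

General income tax:
  64000 zł × 13% = 8320 zł
  89000 zł × 19% = 16910 zł
  259000 zł × 26% = 67340 zł
  128500 zł × 39% = 50115 zł
  → 142685 zł

Shadow minimum tax:
  Adjusted income: 540500 zł + 20500 zł + 80000 zł = 641000 zł
  Exemption: 20% × (641000 zł − 283000 zł) = 71600 zł ≥ 45000 zł, so the exemption is fully phased out
  Base: 641000 zł − 0 zł = 641000 zł
  641000 zł × 19% = 121790 zł

142685 zł > 121790 zł, so the general income tax governs.

142685 zł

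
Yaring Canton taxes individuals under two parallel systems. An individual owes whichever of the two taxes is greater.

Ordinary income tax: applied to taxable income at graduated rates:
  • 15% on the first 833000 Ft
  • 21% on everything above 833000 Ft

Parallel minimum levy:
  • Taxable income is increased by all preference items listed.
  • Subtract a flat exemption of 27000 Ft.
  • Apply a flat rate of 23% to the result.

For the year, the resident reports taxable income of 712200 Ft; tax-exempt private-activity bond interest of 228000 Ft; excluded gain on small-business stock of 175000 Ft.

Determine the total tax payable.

Ordinary income tax:
  712200 Ft × 15% = 106830 Ft

Parallel minimum levy:
  Adjusted income: 712200 Ft + 228000 Ft + 175000 Ft = 1115200 Ft
  Less exemption 27000 Ft → base 1088200 Ft
  1088200 Ft × 23% = 250286 Ft

250286 Ft > 106830 Ft, so the parallel minimum levy is the binding amount.

250286 Ft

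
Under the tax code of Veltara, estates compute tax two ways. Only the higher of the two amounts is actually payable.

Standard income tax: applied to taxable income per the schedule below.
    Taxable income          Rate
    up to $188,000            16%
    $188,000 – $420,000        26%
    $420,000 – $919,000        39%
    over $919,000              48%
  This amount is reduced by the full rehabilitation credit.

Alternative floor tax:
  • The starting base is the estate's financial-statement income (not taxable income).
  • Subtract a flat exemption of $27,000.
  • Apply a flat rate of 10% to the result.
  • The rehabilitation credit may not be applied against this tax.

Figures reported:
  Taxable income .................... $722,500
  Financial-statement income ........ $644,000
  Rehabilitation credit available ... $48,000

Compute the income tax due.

Alternative floor tax:
  Base (financial-statement income): $644,000
  Less exemption $27,000 → base $617,000
  $617,000 × 10% = $61,700

Standard income tax:
  $188,000 × 16% = $30,080
  $232,000 × 26% = $60,320
  $302,500 × 39% = $117,975
  → $208,375
  Less rehabilitation credit $48,000 → $160,375

$160,375 > $61,700, so the standard income tax governs.

$160,375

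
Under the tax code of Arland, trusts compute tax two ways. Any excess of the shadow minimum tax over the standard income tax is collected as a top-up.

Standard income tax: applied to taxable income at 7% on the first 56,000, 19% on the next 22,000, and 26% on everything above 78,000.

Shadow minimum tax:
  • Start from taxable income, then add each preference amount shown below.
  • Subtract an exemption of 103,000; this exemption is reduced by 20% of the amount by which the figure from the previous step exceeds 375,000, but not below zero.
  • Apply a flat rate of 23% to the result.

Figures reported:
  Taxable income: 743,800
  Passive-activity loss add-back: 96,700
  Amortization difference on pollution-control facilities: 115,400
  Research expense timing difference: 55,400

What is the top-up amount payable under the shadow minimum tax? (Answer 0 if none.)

Standard income tax:
  56,000 × 7% = 3,920
  22,000 × 19% = 4,180
  665,800 × 26% = 173,108
  → 181,208

Shadow minimum tax:
  Adjusted income: 743,800 + 96,700 + 115,400 + 55,400 = 1,011,300
  Exemption: 20% × (1,011,300 − 375,000) = 127,260 ≥ 103,000, so the exemption is fully phased out
  Base: 1,011,300 − 0 = 1,011,300
  1,011,300 × 23% = 232,599

Excess of shadow minimum tax over standard income tax: 232,599 − 181,208 = 51,391.

51,391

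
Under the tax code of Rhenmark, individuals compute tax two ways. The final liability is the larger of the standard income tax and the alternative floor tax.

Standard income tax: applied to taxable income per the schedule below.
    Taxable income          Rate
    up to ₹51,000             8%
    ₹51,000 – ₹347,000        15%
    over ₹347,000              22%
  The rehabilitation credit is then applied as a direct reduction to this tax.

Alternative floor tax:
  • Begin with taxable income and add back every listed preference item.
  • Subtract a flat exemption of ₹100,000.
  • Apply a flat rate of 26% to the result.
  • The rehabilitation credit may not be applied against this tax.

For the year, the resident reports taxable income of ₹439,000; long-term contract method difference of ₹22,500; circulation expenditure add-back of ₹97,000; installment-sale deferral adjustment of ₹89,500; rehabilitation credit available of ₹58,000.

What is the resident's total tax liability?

Standard income tax:
  ₹51,000 × 8% = ₹4,080
  ₹296,000 × 15% = ₹44,400
  ₹92,000 × 22% = ₹20,240
  → ₹68,720
  Less rehabilitation credit ₹58,000 → ₹10,720

Alternative floor tax:
  Adjusted income: ₹439,000 + ₹22,500 + ₹97,000 + ₹89,500 = ₹648,000
  Less exemption ₹100,000 → base ₹548,000
  ₹548,000 × 26% = ₹142,480

₹142,480 > ₹10,720, so the alternative floor tax is the binding amount.

₹142,480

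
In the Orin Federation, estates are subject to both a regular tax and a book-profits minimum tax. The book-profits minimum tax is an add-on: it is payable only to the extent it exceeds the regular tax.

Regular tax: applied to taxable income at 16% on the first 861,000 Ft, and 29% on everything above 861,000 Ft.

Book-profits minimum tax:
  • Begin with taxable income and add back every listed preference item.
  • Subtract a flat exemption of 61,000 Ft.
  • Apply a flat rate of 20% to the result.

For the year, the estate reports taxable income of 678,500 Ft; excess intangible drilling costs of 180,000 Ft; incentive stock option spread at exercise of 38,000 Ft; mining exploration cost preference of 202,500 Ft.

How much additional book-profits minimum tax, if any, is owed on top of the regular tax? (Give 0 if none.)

99,040 Ft

Regular tax:
  678,500 Ft × 16% = 108,560 Ft

Book-profits minimum tax:
  Adjusted income: 678,500 Ft + 180,000 Ft + 38,000 Ft + 202,500 Ft = 1,099,000 Ft
  Less exemption 61,000 Ft → base 1,038,000 Ft
  1,038,000 Ft × 20% = 207,600 Ft

Excess of book-profits minimum tax over regular tax: 207,600 Ft − 108,560 Ft = 99,040 Ft.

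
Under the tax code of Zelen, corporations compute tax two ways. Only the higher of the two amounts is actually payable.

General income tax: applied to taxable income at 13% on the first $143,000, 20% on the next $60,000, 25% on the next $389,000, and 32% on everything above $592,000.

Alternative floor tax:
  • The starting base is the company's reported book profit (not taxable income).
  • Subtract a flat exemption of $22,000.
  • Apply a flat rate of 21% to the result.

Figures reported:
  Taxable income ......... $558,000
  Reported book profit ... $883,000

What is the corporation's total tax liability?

General income tax:
  $143,000 × 13% = $18,590
  $60,000 × 20% = $12,000
  $355,000 × 25% = $88,750
  → $119,340

Alternative floor tax:
  Base (reported book profit): $883,000
  Less exemption $22,000 → base $861,000
  $861,000 × 21% = $180,810

$180,810 > $119,340, so the alternative floor tax is the binding amount.

$180,810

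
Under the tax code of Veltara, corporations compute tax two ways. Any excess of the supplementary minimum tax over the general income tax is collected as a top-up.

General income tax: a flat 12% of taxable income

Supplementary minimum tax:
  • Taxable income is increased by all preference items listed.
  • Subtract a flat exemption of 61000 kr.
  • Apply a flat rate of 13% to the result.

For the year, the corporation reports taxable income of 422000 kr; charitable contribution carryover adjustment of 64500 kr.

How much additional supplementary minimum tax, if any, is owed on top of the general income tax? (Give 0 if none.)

General income tax:
  422000 kr × 12% = 50640 kr

Supplementary minimum tax:
  Adjusted income: 422000 kr + 64500 kr = 486500 kr
  Less exemption 61000 kr → base 425500 kr
  425500 kr × 13% = 55315 kr

Excess of supplementary minimum tax over general income tax: 55315 kr − 50640 kr = 4675 kr.

4675 kr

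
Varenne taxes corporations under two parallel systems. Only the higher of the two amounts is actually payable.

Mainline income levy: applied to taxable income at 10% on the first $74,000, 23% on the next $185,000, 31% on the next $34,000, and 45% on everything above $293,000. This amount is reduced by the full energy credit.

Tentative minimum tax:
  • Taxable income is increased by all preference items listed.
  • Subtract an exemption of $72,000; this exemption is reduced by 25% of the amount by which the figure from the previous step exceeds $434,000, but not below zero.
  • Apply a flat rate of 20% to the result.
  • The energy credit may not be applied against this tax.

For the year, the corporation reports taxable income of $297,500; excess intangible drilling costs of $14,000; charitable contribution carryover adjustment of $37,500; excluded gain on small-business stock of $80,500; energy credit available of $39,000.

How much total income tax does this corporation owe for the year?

Mainline income levy:
  $74,000 × 10% = $7,400
  $185,000 × 23% = $42,550
  $34,000 × 31% = $10,540
  $4,500 × 45% = $2,025
  → $62,515
  Less energy credit $39,000 → $23,515

Tentative minimum tax:
  Adjusted income: $297,500 + $14,000 + $37,500 + $80,500 = $429,500
  Exemption: $429,500 ≤ $434,000, so full $72,000 applies
  Base: $429,500 − $72,000 = $357,500
  $357,500 × 20% = $71,500

$71,500 > $23,515, so the tentative minimum tax is the binding amount.

$71,500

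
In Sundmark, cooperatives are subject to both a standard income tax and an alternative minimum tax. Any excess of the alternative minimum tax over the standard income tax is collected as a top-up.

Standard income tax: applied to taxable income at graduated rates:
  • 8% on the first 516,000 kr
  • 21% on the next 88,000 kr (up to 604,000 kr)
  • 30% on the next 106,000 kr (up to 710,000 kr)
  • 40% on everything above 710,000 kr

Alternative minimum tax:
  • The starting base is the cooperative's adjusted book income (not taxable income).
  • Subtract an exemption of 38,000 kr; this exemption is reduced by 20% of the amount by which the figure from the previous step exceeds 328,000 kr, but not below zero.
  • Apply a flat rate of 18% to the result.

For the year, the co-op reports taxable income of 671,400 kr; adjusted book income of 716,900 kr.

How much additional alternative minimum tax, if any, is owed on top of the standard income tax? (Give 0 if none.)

49,062 kr

Alternative minimum tax:
  Base (adjusted book income): 716,900 kr
  Exemption: 20% × (716,900 kr − 328,000 kr) = 77,780 kr ≥ 38,000 kr, so the exemption is fully phased out
  Base: 716,900 kr − 0 kr = 716,900 kr
  716,900 kr × 18% = 129,042 kr

Standard income tax:
  516,000 kr × 8% = 41,280 kr
  88,000 kr × 21% = 18,480 kr
  67,400 kr × 30% = 20,220 kr
  → 79,980 kr

Excess of alternative minimum tax over standard income tax: 129,042 kr − 79,980 kr = 49,062 kr.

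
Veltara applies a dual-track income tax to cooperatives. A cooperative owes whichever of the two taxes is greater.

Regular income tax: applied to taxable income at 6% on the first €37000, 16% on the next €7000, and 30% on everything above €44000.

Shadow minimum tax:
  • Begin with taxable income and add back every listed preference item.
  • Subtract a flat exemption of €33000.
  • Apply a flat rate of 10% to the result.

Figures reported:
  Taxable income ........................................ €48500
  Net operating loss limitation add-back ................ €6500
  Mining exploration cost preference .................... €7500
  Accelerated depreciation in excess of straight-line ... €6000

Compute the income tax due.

€4690

Regular income tax:
  €37000 × 6% = €2220
  €7000 × 16% = €1120
  €4500 × 30% = €1350
  → €4690

Shadow minimum tax:
  Adjusted income: €48500 + €6500 + €7500 + €6000 = €68500
  Less exemption €33000 → base €35500
  €35500 × 10% = €3550

€4690 > €3550, so the regular income tax governs.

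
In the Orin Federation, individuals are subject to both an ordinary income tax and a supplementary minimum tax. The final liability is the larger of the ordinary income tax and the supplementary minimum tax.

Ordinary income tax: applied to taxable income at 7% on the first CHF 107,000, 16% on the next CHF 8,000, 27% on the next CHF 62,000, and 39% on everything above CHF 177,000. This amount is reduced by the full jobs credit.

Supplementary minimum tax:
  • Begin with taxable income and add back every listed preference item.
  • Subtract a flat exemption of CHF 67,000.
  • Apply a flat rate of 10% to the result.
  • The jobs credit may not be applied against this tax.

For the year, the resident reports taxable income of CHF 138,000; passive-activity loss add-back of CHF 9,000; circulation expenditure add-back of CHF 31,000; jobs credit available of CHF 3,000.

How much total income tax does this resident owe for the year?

CHF 11,980

Supplementary minimum tax:
  Adjusted income: CHF 138,000 + CHF 9,000 + CHF 31,000 = CHF 178,000
  Less exemption CHF 67,000 → base CHF 111,000
  CHF 111,000 × 10% = CHF 11,100

Ordinary income tax:
  CHF 107,000 × 7% = CHF 7,490
  CHF 8,000 × 16% = CHF 1,280
  CHF 23,000 × 27% = CHF 6,210
  → CHF 14,980
  Less jobs credit CHF 3,000 → CHF 11,980

CHF 11,980 > CHF 11,100, so the ordinary income tax governs.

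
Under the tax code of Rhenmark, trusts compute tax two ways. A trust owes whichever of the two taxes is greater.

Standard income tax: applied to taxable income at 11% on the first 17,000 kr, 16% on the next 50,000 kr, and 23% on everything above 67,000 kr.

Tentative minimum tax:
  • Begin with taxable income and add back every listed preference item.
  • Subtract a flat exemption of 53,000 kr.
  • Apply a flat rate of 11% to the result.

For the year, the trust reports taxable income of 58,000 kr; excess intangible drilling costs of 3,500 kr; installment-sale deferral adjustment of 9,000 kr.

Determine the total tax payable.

Standard income tax:
  17,000 kr × 11% = 1,870 kr
  41,000 kr × 16% = 6,560 kr
  → 8,430 kr

Tentative minimum tax:
  Adjusted income: 58,000 kr + 3,500 kr + 9,000 kr = 70,500 kr
  Less exemption 53,000 kr → base 17,500 kr
  17,500 kr × 11% = 1,925 kr

8,430 kr > 1,925 kr, so the standard income tax governs.

8,430 kr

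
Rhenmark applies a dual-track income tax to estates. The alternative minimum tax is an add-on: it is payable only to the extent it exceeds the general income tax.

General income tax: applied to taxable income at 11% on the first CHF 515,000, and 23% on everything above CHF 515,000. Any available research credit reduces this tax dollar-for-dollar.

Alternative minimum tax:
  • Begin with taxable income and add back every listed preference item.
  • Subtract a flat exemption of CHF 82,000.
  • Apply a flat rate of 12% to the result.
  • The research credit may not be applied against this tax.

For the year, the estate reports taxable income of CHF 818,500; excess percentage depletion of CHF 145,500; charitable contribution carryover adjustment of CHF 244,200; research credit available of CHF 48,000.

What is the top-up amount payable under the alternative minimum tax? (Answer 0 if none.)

Alternative minimum tax:
  Adjusted income: CHF 818,500 + CHF 145,500 + CHF 244,200 = CHF 1,208,200
  Less exemption CHF 82,000 → base CHF 1,126,200
  CHF 1,126,200 × 12% = CHF 135,144

General income tax:
  CHF 515,000 × 11% = CHF 56,650
  CHF 303,500 × 23% = CHF 69,805
  → CHF 126,455
  Less research credit CHF 48,000 → CHF 78,455

Excess of alternative minimum tax over general income tax: CHF 135,144 − CHF 78,455 = CHF 56,689.

CHF 56,689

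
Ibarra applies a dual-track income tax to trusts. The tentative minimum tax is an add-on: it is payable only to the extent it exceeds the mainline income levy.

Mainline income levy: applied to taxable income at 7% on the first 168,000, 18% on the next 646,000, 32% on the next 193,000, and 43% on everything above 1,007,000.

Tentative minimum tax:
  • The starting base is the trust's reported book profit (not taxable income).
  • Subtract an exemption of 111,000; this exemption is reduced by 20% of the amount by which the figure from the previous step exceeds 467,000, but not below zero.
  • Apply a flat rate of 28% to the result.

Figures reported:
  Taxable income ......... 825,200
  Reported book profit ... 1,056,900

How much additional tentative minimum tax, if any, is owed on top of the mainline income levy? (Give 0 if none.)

Tentative minimum tax:
  Base (reported book profit): 1,056,900
  Exemption: 20% × (1,056,900 − 467,000) = 117,980 ≥ 111,000, so the exemption is fully phased out
  Base: 1,056,900 − 0 = 1,056,900
  1,056,900 × 28% = 295,932

Mainline income levy:
  168,000 × 7% = 11,760
  646,000 × 18% = 116,280
  11,200 × 32% = 3,584
  → 131,624

Excess of tentative minimum tax over mainline income levy: 295,932 − 131,624 = 164,308.

164,308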